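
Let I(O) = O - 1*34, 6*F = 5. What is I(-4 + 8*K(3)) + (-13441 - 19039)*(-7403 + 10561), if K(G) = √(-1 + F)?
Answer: -102571878 + 4*I*√6/3 ≈ -1.0257e+8 + 3.266*I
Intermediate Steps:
F = ⅚ (F = (⅙)*5 = ⅚ ≈ 0.83333)
K(G) = I*√6/6 (K(G) = √(-1 + ⅚) = √(-⅙) = I*√6/6)
I(O) = -34 + O (I(O) = O - 34 = -34 + O)
I(-4 + 8*K(3)) + (-13441 - 19039)*(-7403 + 10561) = (-34 + (-4 + 8*(I*√6/6))) + (-13441 - 19039)*(-7403 + 10561) = (-34 + (-4 + 4*I*√6/3)) - 32480*3158 = (-38 + 4*I*√6/3) - 102571840 = -102571878 + 4*I*√6/3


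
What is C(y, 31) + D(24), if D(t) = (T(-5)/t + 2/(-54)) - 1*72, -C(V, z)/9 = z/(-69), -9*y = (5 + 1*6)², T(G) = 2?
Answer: -168689/2484 ≈ -67.910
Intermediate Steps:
y = -121/9 (y = -(5 + 1*6)²/9 = -(5 + 6)²/9 = -⅑*11² = -⅑*121 = -121/9 ≈ -13.444)
C(V, z) = 3*z/23 (C(V, z) = -9*z/(-69) = -9*z*(-1)/69 = -(-3)*z/23 = 3*z/23)
D(t) = -1945/27 + 2/t (D(t) = (2/t + 2/(-54)) - 1*72 = (2/t + 2*(-1/54)) - 72 = (2/t - 1/27) - 72 = (-1/27 + 2/t) - 72 = -1945/27 + 2/t)
C(y, 31) + D(24) = (3/23)*31 + (-1945/27 + 2/24) = 93/23 + (-1945/27 + 2*(1/24)) = 93/23 + (-1945/27 + 1/12) = 93/23 - 7771/108 = -168689/2484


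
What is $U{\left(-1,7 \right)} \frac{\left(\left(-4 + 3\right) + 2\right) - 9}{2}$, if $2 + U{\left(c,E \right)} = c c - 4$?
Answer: $20$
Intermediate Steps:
$U{\left(c,E \right)} = -6 + c^{2}$ ($U{\left(c,E \right)} = -2 + \left(c c - 4\right) = -2 + \left(c^{2} - 4\right) = -2 + \left(-4 + c^{2}\right) = -6 + c^{2}$)
$U{\left(-1,7 \right)} \frac{\left(\left(-4 + 3\right) + 2\right) - 9}{2} = \left(-6 + \left(-1\right)^{2}\right) \frac{\left(\left(-4 + 3\right) + 2\right) - 9}{2} = \left(-6 + 1\right) \left(\left(-1 + 2\right) - 9\right) \frac{1}{2} = - 5 \left(1 - 9\right) \frac{1}{2} = - 5 \left(\left(-8\right) \frac{1}{2}\right) = \left(-5\right) \left(-4\right) = 20$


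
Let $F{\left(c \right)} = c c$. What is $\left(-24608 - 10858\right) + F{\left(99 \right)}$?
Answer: $-25665$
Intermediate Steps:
$F{\left(c \right)} = c^{2}$
$\left(-24608 - 10858\right) + F{\left(99 \right)} = \left(-24608 - 10858\right) + 99^{2} = \left(-24608 - 10858\right) + 9801 = -35466 + 9801 = -25665$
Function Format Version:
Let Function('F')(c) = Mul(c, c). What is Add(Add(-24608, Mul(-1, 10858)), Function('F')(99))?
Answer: -25665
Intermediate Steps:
Function('F')(c) = Pow(c, 2)
Add(Add(-24608, Mul(-1, 10858)), Function('F')(99)) = Add(Add(-24608, Mul(-1, 10858)), Pow(99, 2)) = Add(Add(-24608, -10858), 9801) = Add(-35466, 9801) = -25665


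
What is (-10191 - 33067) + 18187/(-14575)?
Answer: -630503537/14575 ≈ -43259.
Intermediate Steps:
(-10191 - 33067) + 18187/(-14575) = -43258 + 18187*(-1/14575) = -43258 - 18187/14575 = -630503537/14575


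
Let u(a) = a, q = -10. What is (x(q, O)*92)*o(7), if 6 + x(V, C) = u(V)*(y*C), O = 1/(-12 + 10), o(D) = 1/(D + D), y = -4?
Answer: -1196/7 ≈ -170.86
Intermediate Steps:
o(D) = 1/(2*D)
O = -½ (O = 1/(-2) = -½ ≈ -0.50000)
x(V, C) = -6 - 4*C*V (x(V, C) = -6 + V*(-4*C) = -6 - 4*C*V)
(x(q, O)*92)*o(7) = ((-6 - 4*(-½)*(-10))*92)*((½)/7) = ((-6 - 20)*92)*((½)*(⅐)) = -26*92*(1/14) = -2392*1/14 = -1196/7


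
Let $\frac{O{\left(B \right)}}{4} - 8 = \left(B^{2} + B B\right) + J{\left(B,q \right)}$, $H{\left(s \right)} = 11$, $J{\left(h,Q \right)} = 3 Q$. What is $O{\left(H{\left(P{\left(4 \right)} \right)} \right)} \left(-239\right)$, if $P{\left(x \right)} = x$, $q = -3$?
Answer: $-230396$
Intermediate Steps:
$O{\left(B \right)} = -4 + 8 B^{2}$ ($O{\left(B \right)} = 32 + 4 \left(\left(B^{2} + B B\right) + 3 \left(-3\right)\right) = 32 + 4 \left(\left(B^{2} + B^{2}\right) - 9\right) = 32 + 4 \left(2 B^{2} - 9\right) = 32 + 4 \left(-9 + 2 B^{2}\right) = 32 + \left(-36 + 8 B^{2}\right) = -4 + 8 B^{2}$)
$O{\left(H{\left(P{\left(4 \right)} \right)} \right)} \left(-239\right) = \left(-4 + 8 \cdot 11^{2}\right) \left(-239\right) = \left(-4 + 8 \cdot 121\right) \left(-239\right) = \left(-4 + 968\right) \left(-239\right) = 964 \left(-239\right) = -230396$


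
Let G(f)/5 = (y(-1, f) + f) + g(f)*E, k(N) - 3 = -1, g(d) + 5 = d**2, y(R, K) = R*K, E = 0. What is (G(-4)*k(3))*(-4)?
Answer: 0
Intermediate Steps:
y(R, K) = K*R
g(d) = -5 + d**2
k(N) = 2 (k(N) = 3 - 1 = 2)
G(f) = 0 (G(f) = 5*((f*(-1) + f) + (-5 + f**2)*0) = 5*((-f + f) + 0) = 5*(0 + 0) = 5*0 = 0)
(G(-4)*k(3))*(-4) = (0*2)*(-4) = 0*(-4) = 0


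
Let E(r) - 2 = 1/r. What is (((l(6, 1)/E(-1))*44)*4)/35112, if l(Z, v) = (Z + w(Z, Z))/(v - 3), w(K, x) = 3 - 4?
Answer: -5/399 ≈ -0.012531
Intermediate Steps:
w(K, x) = -1
l(Z, v) = (-1 + Z)/(-3 + v) (l(Z, v) = (Z - 1)/(v - 3) = (-1 + Z)/(-3 + v))
E(r) = 2 + 1/r
(((l(6, 1)/E(-1))*44)*4)/35112 = (((((-1 + 6)/(-3 + 1))/(2 + 1/(-1)))*44)*4)/35112 = ((((5/(-2))/(2 - 1))*44)*4)*(1/35112) = (((-½*5/1)*44)*4)*(1/35112) = ((-5/2*1*44)*4)*(1/35112) = (-5/2*44*4)*(1/35112) = -110*4*(1/35112) = -440*1/35112 = -5/399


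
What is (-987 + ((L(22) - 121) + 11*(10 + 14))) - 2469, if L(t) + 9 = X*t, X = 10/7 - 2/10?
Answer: -115324/35 ≈ -3295.0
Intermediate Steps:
X = 43/35 (X = 10*(⅐) - 2*⅒ = 10/7 - ⅕ = 43/35 ≈ 1.2286)
L(t) = -9 + 43*t/35
(-987 + ((L(22) - 121) + 11*(10 + 14))) - 2469 = (-987 + (((-9 + (43/35)*22) - 121) + 11*(10 + 14))) - 2469 = (-987 + (((-9 + 946/35) - 121) + 11*24)) - 2469 = (-987 + ((631/35 - 121) + 264)) - 2469 = (-987 + (-3604/35 + 264)) - 2469 = (-987 + 5636/35) - 2469 = -28909/35 - 2469 = -115324/35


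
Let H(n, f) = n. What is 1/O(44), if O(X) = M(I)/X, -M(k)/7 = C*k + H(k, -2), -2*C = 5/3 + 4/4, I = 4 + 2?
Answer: 22/7 ≈ 3.1429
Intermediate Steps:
I = 6
C = -4/3 (C = -(5/3 + 4/4)/2 = -(5*(1/3) + 4*(1/4))/2 = -(5/3 + 1)/2 = -1/2*8/3 = -4/3 ≈ -1.3333)
M(k) = 7*k/3 (M(k) = -7*(-4*k/3 + k) = -(-7)*k/3 = 7*k/3)
O(X) = 14/X (O(X) = ((7/3)*6)/X = 14/X)
1/O(44) = 1/(14/44) = 1/(14*(1/44)) = 1/(7/22) = 22/7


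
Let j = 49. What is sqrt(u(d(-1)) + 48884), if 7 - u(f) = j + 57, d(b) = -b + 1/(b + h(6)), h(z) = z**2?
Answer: sqrt(48785) ≈ 220.87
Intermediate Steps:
d(b) = 1/(36 + b) - b (d(b) = -b + 1/(b + 6**2) = -b + 1/(b + 36) = -b + 1/(36 + b) = 1/(36 + b) - b)
u(f) = -99 (u(f) = 7 - (49 + 57) = 7 - 1*106 = 7 - 106 = -99)
sqrt(u(d(-1)) + 48884) = sqrt(-99 + 48884) = sqrt(48785)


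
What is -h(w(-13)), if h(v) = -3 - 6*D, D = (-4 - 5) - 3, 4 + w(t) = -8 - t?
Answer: -69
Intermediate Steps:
w(t) = -12 - t (w(t) = -4 + (-8 - t) = -12 - t)
D = -12 (D = -9 - 3 = -12)
h(v) = 69 (h(v) = -3 - 6*(-12) = -3 + 72 = 69)
-h(w(-13)) = -1*69 = -69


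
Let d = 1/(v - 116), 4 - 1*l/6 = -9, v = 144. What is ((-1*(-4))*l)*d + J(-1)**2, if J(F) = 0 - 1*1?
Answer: 85/7 ≈ 12.143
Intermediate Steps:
l = 78 (l = 24 - 6*(-9) = 24 + 54 = 78)
J(F) = -1 (J(F) = 0 - 1 = -1)
d = 1/28 (d = 1/(144 - 116) = 1/28 ≈ 0.035714)
((-1*(-4))*l)*d + J(-1)**2 = (-1*(-4)*78)*(1/28) + (-1)**2 = (4*78)*(1/28) + 1 = 312*(1/28) + 1 = 78/7 + 1 = 85/7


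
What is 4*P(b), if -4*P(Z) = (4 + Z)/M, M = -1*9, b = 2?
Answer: ⅔ ≈ 0.66667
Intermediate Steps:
M = -9
P(Z) = ⅑ + Z/36 (P(Z) = -(4 + Z)/(4*(-9)) = -(4 + Z)*(-1)/(4*9) = -(-4/9 - Z/9)/4 = ⅑ + Z/36)
4*P(b) = 4*(⅑ + (1/36)*2) = 4*(⅑ + 1/18) = 4*(⅙) = ⅔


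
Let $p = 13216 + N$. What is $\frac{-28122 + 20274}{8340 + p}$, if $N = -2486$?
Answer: $- \frac{3924}{9535} \approx -0.41154$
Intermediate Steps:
$p = 10730$ ($p = 13216 - 2486 = 10730$)
$\frac{-28122 + 20274}{8340 + p} = \frac{-28122 + 20274}{8340 + 10730} = - \frac{7848}{19070} = \left(-7848\right) \frac{1}{19070} = - \frac{3924}{9535}$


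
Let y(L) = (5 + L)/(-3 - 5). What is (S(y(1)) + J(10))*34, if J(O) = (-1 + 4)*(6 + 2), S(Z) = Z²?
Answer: 6681/8 ≈ 835.13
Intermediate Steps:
y(L) = -5/8 - L/8 (y(L) = (5 + L)/(-8) = (5 + L)*(-⅛) = -5/8 - L/8)
J(O) = 24 (J(O) = 3*8 = 24)
(S(y(1)) + J(10))*34 = ((-5/8 - ⅛*1)² + 24)*34 = ((-5/8 - ⅛)² + 24)*34 = ((-¾)² + 24)*34 = (9/16 + 24)*34 = (393/16)*34 = 6681/8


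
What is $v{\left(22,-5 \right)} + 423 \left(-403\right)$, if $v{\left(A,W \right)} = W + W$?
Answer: $-170479$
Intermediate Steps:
$v{\left(A,W \right)} = 2 W$
$v{\left(22,-5 \right)} + 423 \left(-403\right) = 2 \left(-5\right) + 423 \left(-403\right) = -10 - 170469 = -170479$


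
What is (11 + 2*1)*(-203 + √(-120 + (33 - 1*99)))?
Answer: -2639 + 13*I*√186 ≈ -2639.0 + 177.3*I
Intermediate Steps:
(11 + 2*1)*(-203 + √(-120 + (33 - 1*99))) = (11 + 2)*(-203 + √(-120 + (33 - 99))) = 13*(-203 + √(-120 - 66)) = 13*(-203 + √(-186)) = 13*(-203 + I*√186) = -2639 + 13*I*√186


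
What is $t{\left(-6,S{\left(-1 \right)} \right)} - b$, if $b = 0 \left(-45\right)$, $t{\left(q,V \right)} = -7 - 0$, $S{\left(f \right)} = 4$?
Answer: $-7$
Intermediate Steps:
$t{\left(q,V \right)} = -7$ ($t{\left(q,V \right)} = -7 + 0 = -7$)
$b = 0$
$t{\left(-6,S{\left(-1 \right)} \right)} - b = -7 - 0 = -7 + 0 = -7$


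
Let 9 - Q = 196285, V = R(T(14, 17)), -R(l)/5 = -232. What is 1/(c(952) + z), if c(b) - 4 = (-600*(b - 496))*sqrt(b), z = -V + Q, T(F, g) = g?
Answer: 24679/8903105815672 - 8550*sqrt(238)/1112888226959 ≈ -1.1575e-7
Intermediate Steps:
R(l) = 1160 (R(l) = -5*(-232) = 1160)
V = 1160
Q = -196276 (Q = 9 - 1*196285 = 9 - 196285 = -196276)
z = -197436 (z = -1*1160 - 196276 = -1160 - 196276 = -197436)
c(b) = 4 + sqrt(b)*(297600 - 600*b) (c(b) = 4 + (-600*(b - 496))*sqrt(b) = 4 + (-600*(-496 + b))*sqrt(b) = 4 + (297600 - 600*b)*sqrt(b) = 4 + sqrt(b)*(297600 - 600*b))
1/(c(952) + z) = 1/((4 - 1142400*sqrt(238) + 297600*sqrt(952)) - 197436) = 1/((4 - 1142400*sqrt(238) + 297600*(2*sqrt(238))) - 197436) = 1/((4 - 1142400*sqrt(238) + 595200*sqrt(238)) - 197436) = 1/((4 - 547200*sqrt(238)) - 197436) = 1/(-197432 - 547200*sqrt(238))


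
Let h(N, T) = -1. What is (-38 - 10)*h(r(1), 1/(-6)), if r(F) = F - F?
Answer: 48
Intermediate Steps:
r(F) = 0
(-38 - 10)*h(r(1), 1/(-6)) = (-38 - 10)*(-1) = -48*(-1) = 48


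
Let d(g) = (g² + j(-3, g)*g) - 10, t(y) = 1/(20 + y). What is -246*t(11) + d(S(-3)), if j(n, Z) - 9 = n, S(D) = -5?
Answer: -711/31 ≈ -22.935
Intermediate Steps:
j(n, Z) = 9 + n
d(g) = -10 + g² + 6*g (d(g) = (g² + (9 - 3)*g) - 10 = (g² + 6*g) - 10 = -10 + g² + 6*g)
-246*t(11) + d(S(-3)) = -246/(20 + 11) + (-10 + (-5)² + 6*(-5)) = -246/31 + (-10 + 25 - 30) = -246*1/31 - 15 = -246/31 - 15 = -711/31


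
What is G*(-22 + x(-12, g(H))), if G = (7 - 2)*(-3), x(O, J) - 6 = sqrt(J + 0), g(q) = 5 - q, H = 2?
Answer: 240 - 15*sqrt(3) ≈ 214.02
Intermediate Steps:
x(O, J) = 6 + sqrt(J) (x(O, J) = 6 + sqrt(J + 0) = 6 + sqrt(J))
G = -15 (G = 5*(-3) = -15)
G*(-22 + x(-12, g(H))) = -15*(-22 + (6 + sqrt(5 - 1*2))) = -15*(-22 + (6 + sqrt(5 - 2))) = -15*(-22 + (6 + sqrt(3))) = -15*(-16 + sqrt(3)) = 240 - 15*sqrt(3)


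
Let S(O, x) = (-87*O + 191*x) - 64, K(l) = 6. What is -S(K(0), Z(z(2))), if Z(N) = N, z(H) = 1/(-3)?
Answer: 1949/3 ≈ 649.67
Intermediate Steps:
z(H) = -⅓
S(O, x) = -64 - 87*O + 191*x
-S(K(0), Z(z(2))) = -(-64 - 87*6 + 191*(-⅓)) = -(-64 - 522 - 191/3) = -1*(-1949/3) = 1949/3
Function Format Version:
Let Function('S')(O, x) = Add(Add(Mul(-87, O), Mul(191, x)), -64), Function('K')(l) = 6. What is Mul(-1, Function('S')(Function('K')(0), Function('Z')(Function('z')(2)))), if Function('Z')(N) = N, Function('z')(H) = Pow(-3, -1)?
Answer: Rational(1949, 3) ≈ 649.67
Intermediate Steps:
Function('z')(H) = Rational(-1, 3)
Function('S')(O, x) = Add(-64, Mul(-87, O), Mul(191, x))
Mul(-1, Function('S')(Function('K')(0), Function('Z')(Function('z')(2)))) = Mul(-1, Add(-64, Mul(-87, 6), Mul(191, Rational(-1, 3)))) = Mul(-1, Add(-64, -522, Rational(-191, 3))) = Mul(-1, Rational(-1949, 3)) = Rational(1949, 3)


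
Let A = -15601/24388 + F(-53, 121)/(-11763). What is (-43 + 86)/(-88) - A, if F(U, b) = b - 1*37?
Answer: 332823979/2103757656 ≈ 0.15820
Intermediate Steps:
F(U, b) = -37 + b (F(U, b) = b - 37 = -37 + b)
A = -61854385/95625348 (A = -15601/24388 + (-37 + 121)/(-11763) = -15601*1/24388 + 84*(-1/11763) = -15601/24388 - 28/3921 = -61854385/95625348 ≈ -0.64684)
(-43 + 86)/(-88) - A = (-43 + 86)/(-88) - 1*(-61854385/95625348) = -1/88*43 + 61854385/95625348 = -43/88 + 61854385/95625348 = 332823979/2103757656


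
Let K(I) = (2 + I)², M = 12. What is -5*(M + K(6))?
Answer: -380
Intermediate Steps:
-5*(M + K(6)) = -5*(12 + (2 + 6)²) = -5*(12 + 8²) = -5*(12 + 64) = -5*76 = -380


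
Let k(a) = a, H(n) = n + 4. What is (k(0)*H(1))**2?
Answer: 0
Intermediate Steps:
H(n) = 4 + n
(k(0)*H(1))**2 = (0*(4 + 1))**2 = (0*5)**2 = 0**2 = 0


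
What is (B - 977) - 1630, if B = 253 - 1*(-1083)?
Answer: -1271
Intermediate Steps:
B = 1336 (B = 253 + 1083 = 1336)
(B - 977) - 1630 = (1336 - 977) - 1630 = 359 - 1630 = -1271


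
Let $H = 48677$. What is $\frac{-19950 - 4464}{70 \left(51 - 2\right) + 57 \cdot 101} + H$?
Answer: $\frac{447171185}{9187} \approx 48674.0$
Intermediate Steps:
$\frac{-19950 - 4464}{70 \left(51 - 2\right) + 57 \cdot 101} + H = \frac{-19950 - 4464}{70 \left(51 - 2\right) + 57 \cdot 101} + 48677 = - \frac{24414}{70 \cdot 49 + 5757} + 48677 = - \frac{24414}{3430 + 5757} + 48677 = - \frac{24414}{9187} + 48677 = \frac{447171185}{9187}$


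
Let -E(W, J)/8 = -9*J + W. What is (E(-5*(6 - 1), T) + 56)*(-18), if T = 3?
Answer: -8496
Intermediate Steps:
E(W, J) = -8*W + 72*J (E(W, J) = -8*(-9*J + W) = -8*(W - 9*J) = -8*W + 72*J)
(E(-5*(6 - 1), T) + 56)*(-18) = ((-(-40)*(6 - 1) + 72*3) + 56)*(-18) = ((-(-40)*5 + 216) + 56)*(-18) = ((-8*(-25) + 216) + 56)*(-18) = ((200 + 216) + 56)*(-18) = (416 + 56)*(-18) = 472*(-18) = -8496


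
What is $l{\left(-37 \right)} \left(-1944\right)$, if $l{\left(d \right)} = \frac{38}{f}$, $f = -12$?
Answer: $6156$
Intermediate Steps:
$l{\left(d \right)} = - \frac{19}{6}$ ($l{\left(d \right)} = \frac{38}{-12} = 38 \left(- \frac{1}{12}\right) = - \frac{19}{6}$)
$l{\left(-37 \right)} \left(-1944\right) = \left(- \frac{19}{6}\right) \left(-1944\right) = 6156$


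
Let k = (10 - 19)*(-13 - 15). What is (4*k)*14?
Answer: 14112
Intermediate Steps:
k = 252 (k = -9*(-28) = 252)
(4*k)*14 = (4*252)*14 = 1008*14 = 14112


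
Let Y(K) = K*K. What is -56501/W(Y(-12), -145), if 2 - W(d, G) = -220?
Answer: -56501/222 ≈ -254.51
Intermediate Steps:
Y(K) = K²
W(d, G) = 222 (W(d, G) = 2 - 1*(-220) = 2 + 220 = 222)
-56501/W(Y(-12), -145) = -56501/222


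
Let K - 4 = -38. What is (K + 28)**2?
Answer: 36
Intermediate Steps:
K = -34 (K = 4 - 38 = -34)
(K + 28)**2 = (-34 + 28)**2 = (-6)**2 = 36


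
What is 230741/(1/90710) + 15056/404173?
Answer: 8459549487742086/404173 ≈ 2.0931e+10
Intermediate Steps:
230741/(1/90710) + 15056/404173 = 230741/(1/90710) + 15056*(1/404173) = 230741*90710 + 15056/404173 = 20930516110 + 15056/404173 = 8459549487742086/404173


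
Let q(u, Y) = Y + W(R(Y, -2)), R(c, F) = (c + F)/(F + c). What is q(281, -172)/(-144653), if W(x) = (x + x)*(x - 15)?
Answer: 200/144653 ≈ 0.0013826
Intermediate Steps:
R(c, F) = 1 (R(c, F) = (F + c)/(F + c) = 1)
W(x) = 2*x*(-15 + x) (W(x) = (2*x)*(-15 + x) = 2*x*(-15 + x))
q(u, Y) = -28 + Y (q(u, Y) = Y + 2*1*(-15 + 1) = Y + 2*1*(-14) = Y - 28 = -28 + Y)
q(281, -172)/(-144653) = (-28 - 172)/(-144653) = -200*(-1/144653) = 200/144653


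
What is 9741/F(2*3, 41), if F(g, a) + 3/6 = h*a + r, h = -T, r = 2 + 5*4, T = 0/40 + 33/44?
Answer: -38964/37 ≈ -1053.1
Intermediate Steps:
T = ¾ (T = 0*(1/40) + 33*(1/44) = 0 + ¾ = ¾ ≈ 0.75000)
r = 22 (r = 2 + 20 = 22)
h = -¾ (h = -1*¾ = -¾ ≈ -0.75000)
F(g, a) = 43/2 - 3*a/4 (F(g, a) = -½ + (-3*a/4 + 22) = -½ + (22 - 3*a/4) = 43/2 - 3*a/4)
9741/F(2*3, 41) = 9741/(43/2 - ¾*41) = 9741/(43/2 - 123/4) = 9741/(-37/4) = 9741*(-4/37) = -38964/37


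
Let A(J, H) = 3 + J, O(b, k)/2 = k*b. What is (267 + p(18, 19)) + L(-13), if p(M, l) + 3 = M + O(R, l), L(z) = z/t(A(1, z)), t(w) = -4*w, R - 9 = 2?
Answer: 11213/16 ≈ 700.81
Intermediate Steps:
R = 11 (R = 9 + 2 = 11)
O(b, k) = 2*b*k (O(b, k) = 2*(k*b) = 2*(b*k) = 2*b*k)
L(z) = -z/16 (L(z) = z/((-4*(3 + 1))) = z/((-4*4)) = z/(-16) = -z/16)
p(M, l) = -3 + M + 22*l (p(M, l) = -3 + (M + 2*11*l) = -3 + (M + 22*l) = -3 + M + 22*l)
(267 + p(18, 19)) + L(-13) = (267 + (-3 + 18 + 22*19)) - 1/16*(-13) = (267 + (-3 + 18 + 418)) + 13/16 = (267 + 433) + 13/16 = 700 + 13/16 = 11213/16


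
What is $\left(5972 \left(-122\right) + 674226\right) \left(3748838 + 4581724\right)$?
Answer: $-452832689196$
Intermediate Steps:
$\left(5972 \left(-122\right) + 674226\right) \left(3748838 + 4581724\right) = \left(-728584 + 674226\right) 8330562 = \left(-54358\right) 8330562 = -452832689196$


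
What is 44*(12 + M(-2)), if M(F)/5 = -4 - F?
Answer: 88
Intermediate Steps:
M(F) = -20 - 5*F (M(F) = 5*(-4 - F) = -20 - 5*F)
44*(12 + M(-2)) = 44*(12 + (-20 - 5*(-2))) = 44*(12 + (-20 + 10)) = 44*(12 - 10) = 44*2 = 88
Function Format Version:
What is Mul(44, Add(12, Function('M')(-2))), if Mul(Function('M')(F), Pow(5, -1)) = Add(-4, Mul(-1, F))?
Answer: 88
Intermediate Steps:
Function('M')(F) = Add(-20, Mul(-5, F)) (Function('M')(F) = Mul(5, Add(-4, Mul(-1, F))) = Add(-20, Mul(-5, F)))
Mul(44, Add(12, Function('M')(-2))) = Mul(44, Add(12, Add(-20, Mul(-5, -2)))) = Mul(44, Add(12, Add(-20, 10))) = Mul(44, Add(12, -10)) = Mul(44, 2) = 88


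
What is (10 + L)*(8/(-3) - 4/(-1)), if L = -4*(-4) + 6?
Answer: 128/3 ≈ 42.667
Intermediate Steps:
L = 22 (L = 16 + 6 = 22)
(10 + L)*(8/(-3) - 4/(-1)) = (10 + 22)*(8/(-3) - 4/(-1)) = 32*(8*(-1/3) - 4*(-1)) = 32*(-8/3 + 4) = 32*(4/3) = 128/3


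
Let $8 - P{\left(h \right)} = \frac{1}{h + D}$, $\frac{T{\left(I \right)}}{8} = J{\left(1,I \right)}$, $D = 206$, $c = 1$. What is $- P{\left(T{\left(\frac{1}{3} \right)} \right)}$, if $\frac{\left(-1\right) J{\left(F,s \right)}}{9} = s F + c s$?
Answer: $- \frac{1263}{158} \approx -7.9937$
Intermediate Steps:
$J{\left(F,s \right)} = - 9 s - 9 F s$ ($J{\left(F,s \right)} = - 9 \left(s F + 1 s\right) = - 9 \left(F s + s\right) = - 9 \left(s + F s\right) = - 9 s - 9 F s$)
$T{\left(I \right)} = - 144 I$ ($T{\left(I \right)} = 8 \left(- 9 I \left(1 + 1\right)\right) = 8 \left(\left(-9\right) I 2\right) = 8 \left(- 18 I\right) = - 144 I$)
$P{\left(h \right)} = 8 - \frac{1}{206 + h}$ ($P{\left(h \right)} = 8 - \frac{1}{h + 206} = 8 - \frac{1}{206 + h}$)
$- P{\left(T{\left(\frac{1}{3} \right)} \right)} = - \frac{1647 + 8 \left(- \frac{144}{3}\right)}{206 - \frac{144}{3}} = - \frac{1647 + 8 \left(\left(-144\right) \frac{1}{3}\right)}{206 - 48} = - \frac{1647 + 8 \left(-48\right)}{206 - 48} = - \frac{1647 - 384}{158} = - \frac{1263}{158}$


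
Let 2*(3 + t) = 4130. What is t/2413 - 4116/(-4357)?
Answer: 18916042/10513441 ≈ 1.7992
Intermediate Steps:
t = 2062 (t = -3 + (1/2)*4130 = -3 + 2065 = 2062)
t/2413 - 4116/(-4357) = 2062/2413 - 4116/(-4357) = 2062*(1/2413) - 4116*(-1/4357) = 2062/2413 + 4116/4357 = 18916042/10513441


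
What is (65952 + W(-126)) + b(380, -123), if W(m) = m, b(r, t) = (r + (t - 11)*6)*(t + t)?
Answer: 170130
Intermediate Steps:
b(r, t) = 2*t*(-66 + r + 6*t) (b(r, t) = (r + (-11 + t)*6)*(2*t) = (r + (-66 + 6*t))*(2*t) = (-66 + r + 6*t)*(2*t) = 2*t*(-66 + r + 6*t))
(65952 + W(-126)) + b(380, -123) = (65952 - 126) + 2*(-123)*(-66 + 380 + 6*(-123)) = 65826 + 2*(-123)*(-66 + 380 - 738) = 65826 + 2*(-123)*(-424) = 65826 + 104304 = 170130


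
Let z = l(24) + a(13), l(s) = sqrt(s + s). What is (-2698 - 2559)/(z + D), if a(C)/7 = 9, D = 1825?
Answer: -620326/222781 + 5257*sqrt(3)/891124 ≈ -2.7742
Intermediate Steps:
a(C) = 63 (a(C) = 7*9 = 63)
l(s) = sqrt(2)*sqrt(s) (l(s) = sqrt(2*s) = sqrt(2)*sqrt(s))
z = 63 + 4*sqrt(3) (z = sqrt(2)*sqrt(24) + 63 = sqrt(2)*(2*sqrt(6)) + 63 = 4*sqrt(3) + 63 = 63 + 4*sqrt(3) ≈ 69.928)
(-2698 - 2559)/(z + D) = (-2698 - 2559)/((63 + 4*sqrt(3)) + 1825) = -5257/(1888 + 4*sqrt(3))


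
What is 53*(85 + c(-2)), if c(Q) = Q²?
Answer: 4717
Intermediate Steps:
53*(85 + c(-2)) = 53*(85 + (-2)²) = 53*(85 + 4) = 53*89 = 4717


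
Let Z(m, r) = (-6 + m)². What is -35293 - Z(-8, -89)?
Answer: -35489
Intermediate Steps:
-35293 - Z(-8, -89) = -35293 - (-6 - 8)² = -35293 - 1*(-14)² = -35293 - 1*196 = -35293 - 196 = -35489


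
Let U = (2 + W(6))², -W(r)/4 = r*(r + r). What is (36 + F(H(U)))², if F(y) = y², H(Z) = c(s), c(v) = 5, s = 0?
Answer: 3721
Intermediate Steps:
W(r) = -8*r² (W(r) = -4*r*(r + r) = -4*r*2*r = -8*r²)
U = 81796 (U = (2 - 8*6²)² = (2 - 8*36)² = (2 - 288)² = (-286)² = 81796)
H(Z) = 5
(36 + F(H(U)))² = (36 + 5²)² = (36 + 25)² = 61² = 3721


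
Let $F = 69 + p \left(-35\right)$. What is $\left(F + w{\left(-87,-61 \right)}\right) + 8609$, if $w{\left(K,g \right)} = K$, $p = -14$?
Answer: $9081$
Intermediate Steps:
$F = 559$ ($F = 69 - -490 = 69 + 490 = 559$)
$\left(F + w{\left(-87,-61 \right)}\right) + 8609 = \left(559 - 87\right) + 8609 = 472 + 8609 = 9081$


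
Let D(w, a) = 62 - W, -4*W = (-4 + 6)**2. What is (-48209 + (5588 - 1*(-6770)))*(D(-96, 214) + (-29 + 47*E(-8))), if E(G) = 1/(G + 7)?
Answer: 466063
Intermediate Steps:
E(G) = 1/(7 + G)
W = -1 (W = -(-4 + 6)**2/4 = -1/4*2**2 = -1/4*4 = -1)
D(w, a) = 63 (D(w, a) = 62 - 1*(-1) = 62 + 1 = 63)
(-48209 + (5588 - 1*(-6770)))*(D(-96, 214) + (-29 + 47*E(-8))) = (-48209 + (5588 - 1*(-6770)))*(63 + (-29 + 47/(7 - 8))) = (-48209 + (5588 + 6770))*(63 + (-29 + 47/(-1))) = (-48209 + 12358)*(63 + (-29 + 47*(-1))) = -35851*(63 + (-29 - 47)) = -35851*(63 - 76) = -35851*(-13) = 466063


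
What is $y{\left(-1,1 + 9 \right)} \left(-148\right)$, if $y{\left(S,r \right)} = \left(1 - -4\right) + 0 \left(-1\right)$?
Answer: $-740$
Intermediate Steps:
$y{\left(S,r \right)} = 5$ ($y{\left(S,r \right)} = \left(1 + 4\right) + 0 = 5 + 0 = 5$)
$y{\left(-1,1 + 9 \right)} \left(-148\right) = 5 \left(-148\right) = -740$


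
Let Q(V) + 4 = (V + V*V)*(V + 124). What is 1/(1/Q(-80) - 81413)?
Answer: -278076/22639001387 ≈ -1.2283e-5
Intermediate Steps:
Q(V) = -4 + (124 + V)*(V + V²) (Q(V) = -4 + (V + V*V)*(V + 124) = -4 + (V + V²)*(124 + V) = -4 + (124 + V)*(V + V²))
1/(1/Q(-80) - 81413) = 1/(1/(-4 + (-80)³ + 124*(-80) + 125*(-80)²) - 81413) = 1/(1/(-4 - 512000 - 9920 + 125*6400) - 81413) = 1/(1/(-4 - 512000 - 9920 + 800000) - 81413) = 1/(1/278076 - 81413) = 1/(-22639001387/278076) = -278076/22639001387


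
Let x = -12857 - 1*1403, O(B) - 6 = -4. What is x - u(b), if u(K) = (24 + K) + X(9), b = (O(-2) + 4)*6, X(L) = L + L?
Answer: -14338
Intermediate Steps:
X(L) = 2*L
O(B) = 2 (O(B) = 6 - 4 = 2)
b = 36 (b = (2 + 4)*6 = 6*6 = 36)
u(K) = 42 + K (u(K) = (24 + K) + 2*9 = (24 + K) + 18 = 42 + K)
x = -14260 (x = -12857 - 1403 = -14260)
x - u(b) = -14260 - (42 + 36) = -14260 - 1*78 = -14260 - 78 = -14338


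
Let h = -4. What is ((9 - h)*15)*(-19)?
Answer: -3705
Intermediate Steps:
((9 - h)*15)*(-19) = ((9 - 1*(-4))*15)*(-19) = ((9 + 4)*15)*(-19) = (13*15)*(-19) = 195*(-19) = -3705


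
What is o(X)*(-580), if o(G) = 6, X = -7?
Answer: -3480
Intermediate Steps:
o(X)*(-580) = 6*(-580) = -3480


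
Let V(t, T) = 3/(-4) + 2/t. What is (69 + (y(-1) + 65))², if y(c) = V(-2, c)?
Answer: 279841/16 ≈ 17490.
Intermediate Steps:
V(t, T) = -¾ + 2/t (V(t, T) = 3*(-¼) + 2/t = -¾ + 2/t)
y(c) = -7/4 (y(c) = -¾ + 2/(-2) = -¾ + 2*(-½) = -¾ - 1 = -7/4)
(69 + (y(-1) + 65))² = (69 + (-7/4 + 65))² = (69 + 253/4)² = (529/4)² = 279841/16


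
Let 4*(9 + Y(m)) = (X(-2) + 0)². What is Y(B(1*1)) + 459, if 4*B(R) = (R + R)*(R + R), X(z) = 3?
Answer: 1809/4 ≈ 452.25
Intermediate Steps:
B(R) = R² (B(R) = ((R + R)*(R + R))/4 = ((2*R)*(2*R))/4 = (4*R²)/4 = R²)
Y(m) = -27/4 (Y(m) = -9 + (3 + 0)²/4 = -9 + (¼)*3² = -9 + (¼)*9 = -9 + 9/4 = -27/4)
Y(B(1*1)) + 459 = -27/4 + 459 = 1809/4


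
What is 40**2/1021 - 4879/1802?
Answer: -123427/108226 ≈ -1.1405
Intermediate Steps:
40**2/1021 - 4879/1802 = 1600*(1/1021) - 4879*1/1802 = 1600/1021 - 287/106 = -123427/108226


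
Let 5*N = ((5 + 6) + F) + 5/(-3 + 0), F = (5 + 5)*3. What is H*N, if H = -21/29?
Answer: -826/145 ≈ -5.6965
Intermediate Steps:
F = 30 (F = 10*3 = 30)
H = -21/29 (H = -21*1/29 = -21/29 ≈ -0.72414)
N = 118/15 (N = (((5 + 6) + 30) + 5/(-3 + 0))/5 = ((11 + 30) + 5/(-3))/5 = (41 - ⅓*5)/5 = (41 - 5/3)/5 = (⅕)*(118/3) = 118/15 ≈ 7.8667)
H*N = -21/29*118/15 = -826/145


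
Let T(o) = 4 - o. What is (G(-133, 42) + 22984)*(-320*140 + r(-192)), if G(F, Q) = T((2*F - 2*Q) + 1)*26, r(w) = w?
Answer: -1447032704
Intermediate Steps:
G(F, Q) = 78 - 52*F + 52*Q (G(F, Q) = (4 - ((2*F - 2*Q) + 1))*26 = (4 - ((-2*Q + 2*F) + 1))*26 = (4 - (1 - 2*Q + 2*F))*26 = (4 + (-1 - 2*F + 2*Q))*26 = (3 - 2*F + 2*Q)*26 = 78 - 52*F + 52*Q)
(G(-133, 42) + 22984)*(-320*140 + r(-192)) = ((78 - 52*(-133) + 52*42) + 22984)*(-320*140 - 192) = ((78 + 6916 + 2184) + 22984)*(-44800 - 192) = (9178 + 22984)*(-44992) = 32162*(-44992) = -1447032704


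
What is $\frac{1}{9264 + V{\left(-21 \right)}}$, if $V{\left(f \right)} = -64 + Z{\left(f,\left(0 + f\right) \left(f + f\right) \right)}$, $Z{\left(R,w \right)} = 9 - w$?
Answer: $\frac{1}{8327} \approx 0.00012009$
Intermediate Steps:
$V{\left(f \right)} = -55 - 2 f^{2}$ ($V{\left(f \right)} = -64 - \left(-9 + \left(0 + f\right) \left(f + f\right)\right) = -64 - \left(-9 + f 2 f\right) = -64 - \left(-9 + 2 f^{2}\right) = -55 - 2 f^{2}$)
$\frac{1}{9264 + V{\left(-21 \right)}} = \frac{1}{9264 - \left(55 + 2 \left(-21\right)^{2}\right)} = \frac{1}{9264 - 937} = \frac{1}{8327}$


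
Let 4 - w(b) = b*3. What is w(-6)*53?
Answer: 1166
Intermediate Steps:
w(b) = 4 - 3*b (w(b) = 4 - b*3 = 4 - 3*b)
w(-6)*53 = (4 - 3*(-6))*53 = (4 + 18)*53 = 22*53 = 1166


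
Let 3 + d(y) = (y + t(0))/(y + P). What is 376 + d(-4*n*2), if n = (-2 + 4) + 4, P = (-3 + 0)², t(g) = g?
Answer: 4865/13 ≈ 374.23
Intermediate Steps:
P = 9 (P = (-3)² = 9)
n = 6 (n = 2 + 4 = 6)
d(y) = -3 + y/(9 + y) (d(y) = -3 + (y + 0)/(y + 9) = -3 + y/(9 + y))
376 + d(-4*n*2) = 376 + (-27 - 2*(-4*6)*2)/(9 - 4*6*2) = 376 + (-27 - (-48)*2)/(9 - 24*2) = 376 + (-27 - 2*(-48))/(9 - 48) = 376 + (-27 + 96)/(-39) = 376 - 1/39*69 = 376 - 23/13 = 4865/13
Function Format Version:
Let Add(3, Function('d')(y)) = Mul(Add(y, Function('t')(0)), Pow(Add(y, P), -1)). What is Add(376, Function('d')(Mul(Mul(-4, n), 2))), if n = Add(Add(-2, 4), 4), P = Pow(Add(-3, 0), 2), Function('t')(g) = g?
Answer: Rational(4865, 13) ≈ 374.23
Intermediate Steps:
P = 9 (P = Pow(-3, 2) = 9)
n = 6 (n = Add(2, 4) = 6)
Function('d')(y) = Add(-3, Mul(y, Pow(Add(9, y), -1))) (Function('d')(y) = Add(-3, Mul(Add(y, 0), Pow(Add(y, 9), -1))) = Add(-3, Mul(y, Pow(Add(9, y), -1))))
Add(376, Function('d')(Mul(Mul(-4, n), 2))) = Add(376, Mul(Pow(Add(9, Mul(Mul(-4, 6), 2)), -1), Add(-27, Mul(-2, Mul(Mul(-4, 6), 2))))) = Add(376, Mul(Pow(Add(9, Mul(-24, 2)), -1), Add(-27, Mul(-2, Mul(-24, 2))))) = Add(376, Mul(Pow(Add(9, -48), -1), Add(-27, Mul(-2, -48)))) = Add(376, Mul(Pow(-39, -1), Add(-27, 96))) = Add(376, Mul(Rational(-1, 39), 69)) = Add(376, Rational(-23, 13)) = Rational(4865, 13)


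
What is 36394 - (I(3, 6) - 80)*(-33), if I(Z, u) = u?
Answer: 33952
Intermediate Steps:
36394 - (I(3, 6) - 80)*(-33) = 36394 - (6 - 80)*(-33) = 36394 - (-74)*(-33) = 36394 - 1*2442 = 36394 - 2442 = 33952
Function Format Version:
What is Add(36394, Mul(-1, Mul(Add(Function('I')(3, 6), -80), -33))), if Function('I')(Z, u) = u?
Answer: 33952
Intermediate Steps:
Add(36394, Mul(-1, Mul(Add(Function('I')(3, 6), -80), -33))) = Add(36394, Mul(-1, Mul(Add(6, -80), -33))) = Add(36394, Mul(-1, Mul(-74, -33))) = Add(36394, Mul(-1, 2442)) = Add(36394, -2442) = 33952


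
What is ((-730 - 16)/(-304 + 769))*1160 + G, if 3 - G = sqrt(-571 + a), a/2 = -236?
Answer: -172793/93 - I*sqrt(1043) ≈ -1858.0 - 32.296*I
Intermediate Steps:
a = -472 (a = 2*(-236) = -472)
G = 3 - I*sqrt(1043) (G = 3 - sqrt(-571 - 472) = 3 - sqrt(-1043) = 3 - I*sqrt(1043) ≈ 3.0 - 32.296*I)
((-730 - 16)/(-304 + 769))*1160 + G = ((-730 - 16)/(-304 + 769))*1160 + (3 - I*sqrt(1043)) = -746/465*1160 + (3 - I*sqrt(1043)) = -173072/93 + (3 - I*sqrt(1043)) = -172793/93 - I*sqrt(1043)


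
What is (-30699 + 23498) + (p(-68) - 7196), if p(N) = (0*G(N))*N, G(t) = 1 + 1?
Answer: -14397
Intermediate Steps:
G(t) = 2
p(N) = 0 (p(N) = (0*2)*N = 0*N = 0)
(-30699 + 23498) + (p(-68) - 7196) = (-30699 + 23498) + (0 - 7196) = -7201 - 7196 = -14397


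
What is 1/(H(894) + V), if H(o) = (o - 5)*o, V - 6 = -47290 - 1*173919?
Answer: 1/573563 ≈ 1.7435e-6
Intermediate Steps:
V = -221203 (V = 6 + (-47290 - 1*173919) = 6 + (-47290 - 173919) = 6 - 221209 = -221203)
H(o) = o*(-5 + o) (H(o) = (-5 + o)*o = o*(-5 + o))
1/(H(894) + V) = 1/(894*(-5 + 894) - 221203) = 1/(894*889 - 221203) = 1/(794766 - 221203) = 1/573563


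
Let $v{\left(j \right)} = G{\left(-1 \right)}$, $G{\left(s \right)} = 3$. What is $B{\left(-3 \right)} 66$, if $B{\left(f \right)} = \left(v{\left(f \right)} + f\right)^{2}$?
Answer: $0$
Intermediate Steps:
$v{\left(j \right)} = 3$
$B{\left(f \right)} = \left(3 + f\right)^{2}$
$B{\left(-3 \right)} 66 = \left(3 - 3\right)^{2} \cdot 66 = 0^{2} \cdot 66 = 0 \cdot 66 = 0$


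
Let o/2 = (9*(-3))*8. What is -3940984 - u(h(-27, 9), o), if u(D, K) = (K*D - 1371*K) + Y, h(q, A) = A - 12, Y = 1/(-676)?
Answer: -3065357151/676 ≈ -4.5346e+6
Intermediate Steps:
Y = -1/676 ≈ -0.0014793
h(q, A) = -12 + A
o = -432 (o = 2*((9*(-3))*8) = 2*(-27*8) = 2*(-216) = -432)
u(D, K) = -1/676 - 1371*K + D*K (u(D, K) = (K*D - 1371*K) - 1/676 = (D*K - 1371*K) - 1/676 = (-1371*K + D*K) - 1/676 = -1/676 - 1371*K + D*K)
-3940984 - u(h(-27, 9), o) = -3940984 - (-1/676 - 1371*(-432) + (-12 + 9)*(-432)) = -3940984 - (-1/676 + 592272 - 3*(-432)) = -3940984 - (-1/676 + 592272 + 1296) = -3940984 - 1*401251967/676 = -3940984 - 401251967/676 = -3065357151/676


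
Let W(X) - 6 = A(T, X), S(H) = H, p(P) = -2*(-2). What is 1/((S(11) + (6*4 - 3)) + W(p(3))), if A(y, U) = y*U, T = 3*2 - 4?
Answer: 1/46 ≈ 0.021739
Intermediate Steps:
T = 2 (T = 6 - 4 = 2)
p(P) = 4
A(y, U) = U*y
W(X) = 6 + 2*X (W(X) = 6 + X*2 = 6 + 2*X)
1/((S(11) + (6*4 - 3)) + W(p(3))) = 1/((11 + (6*4 - 3)) + (6 + 2*4)) = 1/((11 + (24 - 3)) + (6 + 8)) = 1/((11 + 21) + 14) = 1/(32 + 14) = 1/46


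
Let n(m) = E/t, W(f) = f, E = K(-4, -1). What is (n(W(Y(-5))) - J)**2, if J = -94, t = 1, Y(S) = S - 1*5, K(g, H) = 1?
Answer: 9025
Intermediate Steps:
E = 1
Y(S) = -5 + S (Y(S) = S - 5 = -5 + S)
n(m) = 1 (n(m) = 1/1 = 1*1 = 1)
(n(W(Y(-5))) - J)**2 = (1 - 1*(-94))**2 = (1 + 94)**2 = 95**2 = 9025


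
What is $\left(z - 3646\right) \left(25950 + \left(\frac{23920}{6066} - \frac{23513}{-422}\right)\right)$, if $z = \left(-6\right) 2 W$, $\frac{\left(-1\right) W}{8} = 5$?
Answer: $- \frac{52698769288667}{639963} \approx -8.2347 \cdot 10^{7}$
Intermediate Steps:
$W = -40$ ($W = \left(-8\right) 5 = -40$)
$z = 480$ ($z = \left(-6\right) 2 \left(-40\right) = \left(-12\right) \left(-40\right) = 480$)
$\left(z - 3646\right) \left(25950 + \left(\frac{23920}{6066} - \frac{23513}{-422}\right)\right) = \left(480 - 3646\right) \left(25950 + \left(\frac{23920}{6066} - \frac{23513}{-422}\right)\right) = - 3166 \left(25950 + \left(23920 \cdot \frac{1}{6066} - - \frac{23513}{422}\right)\right) = - 3166 \left(25950 + \left(\frac{11960}{3033} + \frac{23513}{422}\right)\right) = - 3166 \left(25950 + \frac{76362049}{1279926}\right) = \left(-3166\right) \frac{33290441749}{1279926} = - \frac{52698769288667}{639963}$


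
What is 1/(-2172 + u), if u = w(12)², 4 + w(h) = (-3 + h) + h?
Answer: -1/1883 ≈ -0.00053107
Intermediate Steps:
w(h) = -7 + 2*h (w(h) = -4 + ((-3 + h) + h) = -4 + (-3 + 2*h) = -7 + 2*h)
u = 289 (u = (-7 + 2*12)² = (-7 + 24)² = 17² = 289)
1/(-2172 + u) = 1/(-2172 + 289) = 1/(-1883) = -1/1883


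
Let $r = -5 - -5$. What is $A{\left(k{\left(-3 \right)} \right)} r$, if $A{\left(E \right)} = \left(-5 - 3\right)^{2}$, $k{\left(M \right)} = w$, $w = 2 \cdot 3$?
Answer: $0$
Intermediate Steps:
$w = 6$
$r = 0$ ($r = -5 + 5 = 0$)
$k{\left(M \right)} = 6$
$A{\left(E \right)} = 64$ ($A{\left(E \right)} = \left(-8\right)^{2} = 64$)
$A{\left(k{\left(-3 \right)} \right)} r = 64 \cdot 0 = 0$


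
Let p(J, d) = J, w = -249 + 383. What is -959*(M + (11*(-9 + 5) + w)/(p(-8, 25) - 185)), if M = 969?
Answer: -179262993/193 ≈ -9.2882e+5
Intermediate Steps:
w = 134
-959*(M + (11*(-9 + 5) + w)/(p(-8, 25) - 185)) = -959*(969 + (11*(-9 + 5) + 134)/(-8 - 185)) = -959*(969 + (11*(-4) + 134)/(-193)) = -959*(969 + (-44 + 134)*(-1/193)) = -959*(969 + 90*(-1/193)) = -959*(969 - 90/193) = -959*186927/193 = -179262993/193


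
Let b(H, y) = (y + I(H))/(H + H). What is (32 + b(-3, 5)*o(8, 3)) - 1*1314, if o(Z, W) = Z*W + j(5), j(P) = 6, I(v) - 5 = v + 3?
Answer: -1332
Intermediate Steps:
I(v) = 8 + v (I(v) = 5 + (v + 3) = 5 + (3 + v) = 8 + v)
o(Z, W) = 6 + W*Z (o(Z, W) = Z*W + 6 = W*Z + 6 = 6 + W*Z)
b(H, y) = (8 + H + y)/(2*H) (b(H, y) = (y + (8 + H))/(H + H) = (8 + H + y)/((2*H)) = (8 + H + y)*(1/(2*H)) = (8 + H + y)/(2*H))
(32 + b(-3, 5)*o(8, 3)) - 1*1314 = (32 + ((1/2)*(8 - 3 + 5)/(-3))*(6 + 3*8)) - 1*1314 = (32 + ((1/2)*(-1/3)*10)*(6 + 24)) - 1314 = (32 - 5/3*30) - 1314 = (32 - 50) - 1314 = -18 - 1314 = -1332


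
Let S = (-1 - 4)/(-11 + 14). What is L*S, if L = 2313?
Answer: -3855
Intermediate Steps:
S = -5/3 ≈ -1.6667
L*S = 2313*(-5/3) = -3855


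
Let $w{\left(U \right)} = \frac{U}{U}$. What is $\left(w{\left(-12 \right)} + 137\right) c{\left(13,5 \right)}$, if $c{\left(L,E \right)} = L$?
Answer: $1794$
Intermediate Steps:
$w{\left(U \right)} = 1$
$\left(w{\left(-12 \right)} + 137\right) c{\left(13,5 \right)} = \left(1 + 137\right) 13 = 138 \cdot 13 = 1794$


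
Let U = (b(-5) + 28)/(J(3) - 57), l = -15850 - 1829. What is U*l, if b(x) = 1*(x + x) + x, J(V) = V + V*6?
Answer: 76609/12 ≈ 6384.1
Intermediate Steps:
J(V) = 7*V (J(V) = V + 6*V = 7*V)
l = -17679
b(x) = 3*x (b(x) = 1*(2*x) + x = 2*x + x = 3*x)
U = -13/36 (U = (3*(-5) + 28)/(7*3 - 57) = (-15 + 28)/(21 - 57) = 13/(-36) = 13*(-1/36) = -13/36 ≈ -0.36111)
U*l = -13/36*(-17679) = 76609/12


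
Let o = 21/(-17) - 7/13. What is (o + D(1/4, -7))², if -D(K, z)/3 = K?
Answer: 4977361/781456 ≈ 6.3693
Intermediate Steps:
D(K, z) = -3*K
o = -392/221 (o = 21*(-1/17) - 7*1/13 = -21/17 - 7/13 = -392/221 ≈ -1.7738)
(o + D(1/4, -7))² = (-392/221 - 3/4)² = (-392/221 - 3*¼)² = (-392/221 - ¾)² = (-2231/884)² = 4977361/781456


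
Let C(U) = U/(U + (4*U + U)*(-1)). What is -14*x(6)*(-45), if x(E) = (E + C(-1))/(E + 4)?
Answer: 1449/4 ≈ 362.25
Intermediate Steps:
C(U) = -1/4 (C(U) = U/(U + (5*U)*(-1)) = U/(U - 5*U) = U/((-4*U)) = U*(-1/(4*U)) = -1/4)
x(E) = (-1/4 + E)/(4 + E) (x(E) = (E - 1/4)/(E + 4) = (-1/4 + E)/(4 + E))
-14*x(6)*(-45) = -14*(-1/4 + 6)/(4 + 6)*(-45) = -14*23/(10*4)*(-45) = -7*23/(5*4)*(-45) = -14*23/40*(-45) = -161/20*(-45) = 1449/4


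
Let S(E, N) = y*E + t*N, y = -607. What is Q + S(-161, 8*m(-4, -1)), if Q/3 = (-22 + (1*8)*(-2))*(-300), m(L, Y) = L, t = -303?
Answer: 141623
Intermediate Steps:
S(E, N) = -607*E - 303*N
Q = 34200 (Q = 3*((-22 + (1*8)*(-2))*(-300)) = 3*((-22 + 8*(-2))*(-300)) = 3*((-22 - 16)*(-300)) = 3*(-38*(-300)) = 3*11400 = 34200)
Q + S(-161, 8*m(-4, -1)) = 34200 + (-607*(-161) - 2424*(-4)) = 34200 + (97727 - 303*(-32)) = 34200 + (97727 + 9696) = 34200 + 107423 = 141623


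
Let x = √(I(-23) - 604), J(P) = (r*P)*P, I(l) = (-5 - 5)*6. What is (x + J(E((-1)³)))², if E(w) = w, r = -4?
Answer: 4*(2 - I*√166)² ≈ -648.0 - 206.15*I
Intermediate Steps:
I(l) = -60 (I(l) = -10*6 = -60)
J(P) = -4*P² (J(P) = (-4*P)*P = -4*P²)
x = 2*I*√166 (x = √(-60 - 604) = √(-664) = 2*I*√166 ≈ 25.768*I)
(x + J(E((-1)³)))² = (2*I*√166 - 4*((-1)³)²)² = (2*I*√166 - 4*(-1)²)² = (2*I*√166 - 4*1)² = (2*I*√166 - 4)² = (-4 + 2*I*√166)²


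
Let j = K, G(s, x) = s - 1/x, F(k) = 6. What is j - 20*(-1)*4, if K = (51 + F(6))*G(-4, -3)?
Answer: -129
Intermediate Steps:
K = -209 (K = (51 + 6)*(-4 - 1/(-3)) = 57*(-4 - 1*(-1/3)) = 57*(-4 + 1/3) = 57*(-11/3) = -209)
j = -209
j - 20*(-1)*4 = -209 - 20*(-1)*4 = -209 + 20*4 = -209 + 80 = -129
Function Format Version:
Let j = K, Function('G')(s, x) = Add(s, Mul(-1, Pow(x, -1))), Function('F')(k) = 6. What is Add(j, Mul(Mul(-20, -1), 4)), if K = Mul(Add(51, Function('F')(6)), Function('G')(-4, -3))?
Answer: -129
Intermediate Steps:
K = -209 (K = Mul(Add(51, 6), Add(-4, Mul(-1, Pow(-3, -1)))) = Mul(57, Add(-4, Mul(-1, Rational(-1, 3)))) = Mul(57, Add(-4, Rational(1, 3))) = Mul(57, Rational(-11, 3)) = -209)
j = -209
Add(j, Mul(Mul(-20, -1), 4)) = Add(-209, Mul(Mul(-20, -1), 4)) = Add(-209, Mul(20, 4)) = Add(-209, 80) = -129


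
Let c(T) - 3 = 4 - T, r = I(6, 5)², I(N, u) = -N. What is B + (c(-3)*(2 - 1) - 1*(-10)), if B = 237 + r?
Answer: 293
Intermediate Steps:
r = 36 (r = (-1*6)² = (-6)² = 36)
c(T) = 7 - T (c(T) = 3 + (4 - T) = 7 - T)
B = 273 (B = 237 + 36 = 273)
B + (c(-3)*(2 - 1) - 1*(-10)) = 273 + ((7 - 1*(-3))*(2 - 1) - 1*(-10)) = 273 + ((7 + 3)*1 + 10) = 273 + (10*1 + 10) = 273 + (10 + 10) = 273 + 20 = 293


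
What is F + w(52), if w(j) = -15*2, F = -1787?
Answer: -1817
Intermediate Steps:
w(j) = -30
F + w(52) = -1787 - 30 = -1817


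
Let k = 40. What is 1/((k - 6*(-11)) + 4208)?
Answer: 1/4314 ≈ 0.00023180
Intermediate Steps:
1/((k - 6*(-11)) + 4208) = 1/((40 - 6*(-11)) + 4208) = 1/((40 + 66) + 4208) = 1/(106 + 4208) = 1/4314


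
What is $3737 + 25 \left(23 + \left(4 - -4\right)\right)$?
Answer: $4512$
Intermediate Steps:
$3737 + 25 \left(23 + \left(4 - -4\right)\right) = 3737 + 25 \left(23 + \left(4 + 4\right)\right) = 3737 + 25 \left(23 + 8\right) = 3737 + 25 \cdot 31 = 3737 + 775 = 4512$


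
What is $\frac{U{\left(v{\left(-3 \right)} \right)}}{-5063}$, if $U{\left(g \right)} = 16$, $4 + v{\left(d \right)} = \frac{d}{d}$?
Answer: $- \frac{16}{5063} \approx -0.0031602$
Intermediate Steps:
$v{\left(d \right)} = -3$ ($v{\left(d \right)} = -4 + \frac{d}{d} = -4 + 1 = -3$)
$\frac{U{\left(v{\left(-3 \right)} \right)}}{-5063} = \frac{16}{-5063} = 16 \left(- \frac{1}{5063}\right) = - \frac{16}{5063}$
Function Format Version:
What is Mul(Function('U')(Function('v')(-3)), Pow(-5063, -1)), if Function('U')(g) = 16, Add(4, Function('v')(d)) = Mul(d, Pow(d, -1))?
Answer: Rational(-16, 5063) ≈ -0.0031602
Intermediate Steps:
Function('v')(d) = -3 (Function('v')(d) = Add(-4, Mul(d, Pow(d, -1))) = Add(-4, 1) = -3)
Mul(Function('U')(Function('v')(-3)), Pow(-5063, -1)) = Mul(16, Pow(-5063, -1)) = Mul(16, Rational(-1, 5063)) = Rational(-16, 5063)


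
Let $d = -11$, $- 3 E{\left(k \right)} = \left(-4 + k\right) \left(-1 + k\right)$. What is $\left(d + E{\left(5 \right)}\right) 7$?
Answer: $- \frac{259}{3} \approx -86.333$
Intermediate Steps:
$E{\left(k \right)} = - \frac{\left(-1 + k\right) \left(-4 + k\right)}{3}$ ($E{\left(k \right)} = - \frac{\left(-4 + k\right) \left(-1 + k\right)}{3} = - \frac{\left(-1 + k\right) \left(-4 + k\right)}{3}$)
$\left(d + E{\left(5 \right)}\right) 7 = \left(-11 - \left(-7 + \frac{25}{3}\right)\right) 7 = \left(-11 - \frac{4}{3}\right) 7 = \left(- \frac{37}{3}\right) 7 = - \frac{259}{3}$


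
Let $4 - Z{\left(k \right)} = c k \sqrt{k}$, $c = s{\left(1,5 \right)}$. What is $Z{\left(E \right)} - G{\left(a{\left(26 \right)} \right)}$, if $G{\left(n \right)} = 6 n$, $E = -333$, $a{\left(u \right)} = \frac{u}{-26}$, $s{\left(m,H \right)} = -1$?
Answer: $10 - 999 i \sqrt{37} \approx 10.0 - 6076.7 i$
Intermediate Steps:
$a{\left(u \right)} = - \frac{u}{26}$ ($a{\left(u \right)} = u \left(- \frac{1}{26}\right) = - \frac{u}{26}$)
$c = -1$
$Z{\left(k \right)} = 4 + k^{\frac{3}{2}}$ ($Z{\left(k \right)} = 4 - - k \sqrt{k} = 4 - - k^{\frac{3}{2}} = 4 + k^{\frac{3}{2}}$)
$Z{\left(E \right)} - G{\left(a{\left(26 \right)} \right)} = \left(4 + \left(-333\right)^{\frac{3}{2}}\right) - 6 \left(\left(- \frac{1}{26}\right) 26\right) = \left(4 - 999 i \sqrt{37}\right) - 6 \left(-1\right) = \left(4 - 999 i \sqrt{37}\right) - -6 = \left(4 - 999 i \sqrt{37}\right) + 6 = 10 - 999 i \sqrt{37}$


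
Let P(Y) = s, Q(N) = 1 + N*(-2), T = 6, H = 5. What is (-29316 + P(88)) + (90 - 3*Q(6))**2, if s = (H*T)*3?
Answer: -14097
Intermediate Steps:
Q(N) = 1 - 2*N
s = 90 (s = (5*6)*3 = 30*3 = 90)
P(Y) = 90
(-29316 + P(88)) + (90 - 3*Q(6))**2 = (-29316 + 90) + (90 - 3*(1 - 2*6))**2 = -29226 + (90 - 3*(1 - 12))**2 = -29226 + (90 - 3*(-11))**2 = -29226 + (90 + 33)**2 = -29226 + 123**2 = -29226 + 15129 = -14097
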